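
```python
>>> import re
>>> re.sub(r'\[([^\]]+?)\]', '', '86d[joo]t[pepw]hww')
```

'86dthww'

Matches: at [3:8] → '[joo]'; at [9:15] → '[pepw]'.
Every occurrence is swapped for ''.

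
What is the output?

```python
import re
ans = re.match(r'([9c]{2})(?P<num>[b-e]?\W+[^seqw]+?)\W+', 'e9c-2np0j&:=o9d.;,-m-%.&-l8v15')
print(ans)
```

`re.match` won't scan ahead — the pattern has to work from the very first character.
Here position 0 doesn't satisfy it, so the call returns None.

None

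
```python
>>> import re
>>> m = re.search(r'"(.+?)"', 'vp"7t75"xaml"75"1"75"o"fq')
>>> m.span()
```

The `?` after the quantifier makes it lazy — it takes as little as possible before letting the rest of the pattern try.
`search` walks the string left to right and returns the first match it finds.
The match spans [2:8] → '"7t75"'.
Captured: group 1 = '7t75'.

(2, 8)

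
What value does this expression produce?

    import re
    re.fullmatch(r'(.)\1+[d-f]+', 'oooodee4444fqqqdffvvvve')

After group 1 captures some text, `\1` only succeeds where that same text appears again.
For `fullmatch`, every character of the input must be accounted for by the pattern.
Here the string isn't matched end-to-end, so the call returns None.

None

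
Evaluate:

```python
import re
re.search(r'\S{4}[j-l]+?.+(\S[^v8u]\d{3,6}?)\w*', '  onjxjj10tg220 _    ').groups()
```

('tg220',)

The match spans [2:15] → 'onjxjj10tg220'.
Captured: group 1 = 'tg220'.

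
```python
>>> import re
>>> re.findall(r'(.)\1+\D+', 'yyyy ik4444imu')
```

['y', '4']

After group 1 captures some text, `\1` only succeeds where that same text appears again.
One capturing group, so `findall` returns just the captured substring from each match — 2 in all.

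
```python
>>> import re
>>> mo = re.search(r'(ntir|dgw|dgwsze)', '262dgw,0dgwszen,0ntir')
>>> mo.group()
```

'dgw'

The match spans [3:6] → 'dgw'.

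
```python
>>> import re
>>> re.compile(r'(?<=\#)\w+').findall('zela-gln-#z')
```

['z']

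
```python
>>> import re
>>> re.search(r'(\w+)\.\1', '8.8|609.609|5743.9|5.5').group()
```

'8.8'

`\1` has to match the exact text group 1 already captured.
`re.search` scans for the first position where the pattern succeeds.
The match spans [0:3] → '8.8'.
Captured: group 1 = '8'.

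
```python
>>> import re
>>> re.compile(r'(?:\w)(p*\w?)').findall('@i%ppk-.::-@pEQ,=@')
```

The pattern matches a word character (non-capturing group); then zero or more of a literal 'p', then optionally a word character (captured).
Matches: at [1:2] match 'i', group 1 = ''; at [3:6] match 'ppk', group 1 = 'pk'; at [12:14] match 'pE', group 1 = 'E'; at [14:15] match 'Q', group 1 = ''.
One capturing group, so `findall` returns just the captured substring from each match — 4 in all.

['', 'pk', 'E', '']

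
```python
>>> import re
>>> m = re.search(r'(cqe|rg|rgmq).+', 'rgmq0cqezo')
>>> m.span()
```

The match spans [0:10] → 'rgmq0cqezo'.

(0, 10)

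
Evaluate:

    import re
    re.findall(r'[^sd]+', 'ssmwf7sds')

This matches one or more of any character except [sd].
Matches: at [2:6] → 'mwf7'.
No capturing groups, so `findall` returns the 1 full match string.

['mwf7']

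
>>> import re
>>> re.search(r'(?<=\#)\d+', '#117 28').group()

'117'

Lookahead/lookbehind check context without consuming it, so the matched span excludes the asserted characters.
Unlike `match`, `search` isn't anchored — it looks for the pattern anywhere in the string.
The match spans [1:4] → '117'.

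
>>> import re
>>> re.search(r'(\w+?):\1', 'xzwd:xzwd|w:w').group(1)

A backreference is literal: `\1` must see the identical characters the first group matched.
Unlike `match`, `search` isn't anchored — it looks for the pattern anywhere in the string.
The match spans [0:9] → 'xzwd:xzwd'.
Captured: group 1 = 'xzwd'.

'xzwd'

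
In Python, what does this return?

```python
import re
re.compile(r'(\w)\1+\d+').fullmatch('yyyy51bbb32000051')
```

None

`re.fullmatch` is like wrapping the pattern in `^…$` (in single-line mode).
Here the string isn't matched end-to-end, so the call returns None.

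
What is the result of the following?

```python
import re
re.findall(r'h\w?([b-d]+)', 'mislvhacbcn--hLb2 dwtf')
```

Pattern: the literal 'h', then optionally a word character; then one or more of a character in [b-d] (captured).
Scanning left to right: at [5:10] match 'hacbc', group 1 = 'cbc'; at [13:16] match 'hLb', group 1 = 'b'.
Because there's exactly one group, `findall` drops the full match and keeps group 1 from each hit.

['cbc', 'b']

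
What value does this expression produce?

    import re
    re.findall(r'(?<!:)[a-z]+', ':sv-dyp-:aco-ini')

`(?!…)`/`(?<!…)` only lets a position through if the neighbouring text does NOT match; no characters are consumed.
Scanning left to right: at [2:3] → 'v'; at [4:7] → 'dyp'; at [10:12] → 'co'; at [13:16] → 'ini'.
`findall` yields the raw match text (4 of them) because the pattern has no groups.

['v', 'dyp', 'co', 'ini']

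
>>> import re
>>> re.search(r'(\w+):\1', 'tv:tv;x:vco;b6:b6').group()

`\1` has to match the exact text group 1 already captured.
`search` walks the string left to right and returns the first match it finds.
The match spans [0:5] → 'tv:tv'.
Captured: group 1 = 'tv'.

'tv:tv'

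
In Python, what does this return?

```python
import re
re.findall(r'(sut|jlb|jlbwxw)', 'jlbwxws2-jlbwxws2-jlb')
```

['jlb', 'jlb', 'jlb']

Branches in `(...|...)` are attempted left-to-right; the first branch that allows the whole pattern to succeed is taken.
Walking the string: at [0:3] match 'jlb', group 1 = 'jlb'; at [9:12] match 'jlb', group 1 = 'jlb'; at [18:21] match 'jlb', group 1 = 'jlb'.
With a single group, `findall` returns only what that group captured — 3 items.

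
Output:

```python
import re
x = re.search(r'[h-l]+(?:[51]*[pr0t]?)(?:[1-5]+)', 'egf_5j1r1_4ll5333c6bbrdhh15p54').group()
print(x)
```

j1r1

Pattern: one or more of a character in [h-l]; then zero or more of one of [51], then optionally one of [pr0t] (non-capturing group); then one or more of a character in [1-5] (non-capturing group).
Unlike `match`, `search` isn't anchored — it looks for the pattern anywhere in the string.
The match spans [5:9] → 'j1r1'.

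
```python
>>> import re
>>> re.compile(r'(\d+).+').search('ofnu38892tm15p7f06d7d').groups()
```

('38892',)

The pattern matches one or more of a digit (captured); then one or more of any character.
Unlike `match`, `search` isn't anchored — it looks for the pattern anywhere in the string.
The match spans [4:21] → '38892tm15p7f06d7d'.
Captured: group 1 = '38892'.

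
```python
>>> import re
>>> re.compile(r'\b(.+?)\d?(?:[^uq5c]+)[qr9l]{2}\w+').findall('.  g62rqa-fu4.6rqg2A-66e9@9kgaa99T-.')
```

['g', '-fu', '-']

Because the quantifier is non-greedy, it stops expanding at the earliest point where the rest of the pattern can succeed.
One capturing group, so `findall` returns just the captured substring from each match — 3 in all.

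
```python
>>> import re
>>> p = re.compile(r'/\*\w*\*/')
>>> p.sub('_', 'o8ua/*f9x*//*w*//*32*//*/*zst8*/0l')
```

Every occurrence is swapped for '_'.

'o8ua___/*_0l'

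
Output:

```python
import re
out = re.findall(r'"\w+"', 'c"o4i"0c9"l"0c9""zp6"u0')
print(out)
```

['"o4i"', '"l"', '"zp6"']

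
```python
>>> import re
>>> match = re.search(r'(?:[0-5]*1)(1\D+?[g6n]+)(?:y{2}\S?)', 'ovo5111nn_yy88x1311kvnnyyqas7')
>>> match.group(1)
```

'1kvnn'

This matches zero or more of a character in [0-5], then the literal '1' (non-capturing group); then a literal '1', then one or more of a non-digit (lazy), then one or more of one of [g6n] (captured); then exactly 2 of the literal 'y', then optionally a non-whitespace character (non-capturing group).
`re.search` tries every starting position until one works.
The match spans [15:26] → '1311kvnnyyq'.
Captured: group 1 = '1kvnn'.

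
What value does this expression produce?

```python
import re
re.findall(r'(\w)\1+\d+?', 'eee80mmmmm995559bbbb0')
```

A backreference is literal: `\1` must see the identical characters the first group matched.
Scanning left to right: at [0:4] match 'eee8', group 1 = 'e'; at [5:11] match 'mmmmm9', group 1 = 'm'; at [12:16] match '5559', group 1 = '5'; at [16:21] match 'bbbb0', group 1 = 'b'.
Because there's exactly one group, `findall` drops the full match and keeps group 1 from each hit.

['e', 'm', '5', 'b']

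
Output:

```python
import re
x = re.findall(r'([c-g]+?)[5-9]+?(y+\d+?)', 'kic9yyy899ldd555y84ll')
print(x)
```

[('c', 'yyy8'), ('dd', 'y8')]

The pattern matches one or more of a character in [c-g] (lazy) (captured); then one or more of a character in [5-9] (lazy); then one or more of the literal 'y', then one or more of a digit (lazy) (captured).
`findall` packs the 2 group values into a tuple for every match.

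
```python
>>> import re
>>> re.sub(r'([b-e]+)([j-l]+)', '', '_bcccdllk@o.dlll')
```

The pattern matches one or more of a character in [b-e] (captured); then one or more of a character in [j-l] (captured).
Matches: at [1:9] → 'bcccdllk'; at [12:16] → 'dlll'.
`sub` substitutes '' at each match site.

'_@o.'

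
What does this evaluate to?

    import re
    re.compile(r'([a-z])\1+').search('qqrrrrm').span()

(0, 2)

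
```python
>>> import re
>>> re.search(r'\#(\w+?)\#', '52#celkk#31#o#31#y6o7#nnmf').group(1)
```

'celkk'

The match spans [2:9] → '#celkk#'.
Captured: group 1 = 'celkk'.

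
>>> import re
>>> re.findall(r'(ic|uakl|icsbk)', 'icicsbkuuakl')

['ic', 'ic', 'uakl']

Alternation isn't longest-match — the leftmost alternative that fits at this position is chosen.
Scanning left to right: at [0:2] match 'ic', group 1 = 'ic'; at [2:4] match 'ic', group 1 = 'ic'; at [8:12] match 'uakl', group 1 = 'uakl'.
With a single group, `findall` returns only what that group captured — 3 items.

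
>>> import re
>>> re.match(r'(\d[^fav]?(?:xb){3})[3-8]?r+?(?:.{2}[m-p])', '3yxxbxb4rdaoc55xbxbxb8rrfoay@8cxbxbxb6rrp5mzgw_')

None

`match` is anchored at position 0; if the pattern doesn't fit there, it returns None.
Here the pattern fails at index 0, so the call returns None.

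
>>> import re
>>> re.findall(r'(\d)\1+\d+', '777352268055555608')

['7']

The backreference `\1` re-matches whatever the first group consumed, character for character.
`findall` collects group 1 from the one match (1 total).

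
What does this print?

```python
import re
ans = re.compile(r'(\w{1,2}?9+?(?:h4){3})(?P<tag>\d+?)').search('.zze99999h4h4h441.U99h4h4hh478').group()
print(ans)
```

ze99999h4h4h44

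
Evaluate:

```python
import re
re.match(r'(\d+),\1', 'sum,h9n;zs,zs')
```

The backreference `\1` re-matches whatever the first group consumed, character for character.
`re.match` only tries the pattern at the start of the string.
Here the pattern fails at index 0, so the call returns None.

None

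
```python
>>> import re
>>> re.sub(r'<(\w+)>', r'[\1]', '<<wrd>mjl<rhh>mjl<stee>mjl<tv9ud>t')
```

Matches: at [1:6] → '<wrd>'; at [9:14] → '<rhh>'; at [17:23] → '<stee>'; at [26:33] → '<tv9ud>'.
Each match is replaced using the text its own group 1 captured.

'<[wrd]mjl[rhh]mjl[stee]mjl[tv9ud]t'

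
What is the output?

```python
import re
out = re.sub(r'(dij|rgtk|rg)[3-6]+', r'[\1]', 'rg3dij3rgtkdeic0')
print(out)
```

Matches: at [0:3] → 'rg3'; at [3:7] → 'dij3'.
The replacement refers to a captured group, so each match is rewritten using its own captured text.

[rg][dij]rgtkdeic0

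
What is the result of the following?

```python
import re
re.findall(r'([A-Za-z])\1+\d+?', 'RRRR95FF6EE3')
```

`\1` is not a pattern — it's the concrete string captured by group 1, re-applied verbatim.
Matches: at [0:5] match 'RRRR9', group 1 = 'R'; at [6:9] match 'FF6', group 1 = 'F'; at [9:12] match 'EE3', group 1 = 'E'.
Because there's exactly one group, `findall` drops the full match and keeps group 1 from each hit.

['R', 'F', 'E']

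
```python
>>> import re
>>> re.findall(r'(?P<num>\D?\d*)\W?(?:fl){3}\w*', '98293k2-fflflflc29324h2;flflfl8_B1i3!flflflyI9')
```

['f', ';', '!']

The pattern matches optionally a non-digit, then zero or more of a digit (captured as 'num'); then optionally a non-word character, then the literal 'fl' repeated 3 times, then zero or more of a word character.
Walking the string: at [8:23] match 'fflflflc29324h2', group 1 = 'f'; at [23:36] match ';flflfl8_B1i3', group 1 = ';'; at [36:46] match '!flflflyI9', group 1 = '!'.
Because there's exactly one group, `findall` drops the full match and keeps group 1 from each hit.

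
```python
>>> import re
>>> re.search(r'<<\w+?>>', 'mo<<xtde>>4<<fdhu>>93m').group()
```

'<<xtde>>'

The match spans [2:10] → '<<xtde>>'.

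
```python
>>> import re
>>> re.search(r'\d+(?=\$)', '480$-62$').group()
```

'480'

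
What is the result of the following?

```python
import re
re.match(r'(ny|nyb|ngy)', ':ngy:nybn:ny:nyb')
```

None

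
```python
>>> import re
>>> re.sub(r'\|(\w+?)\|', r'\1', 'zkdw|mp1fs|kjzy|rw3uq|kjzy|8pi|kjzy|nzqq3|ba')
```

'zkdwmp1fskjzyrw3uqkjzy8pikjzynzqq3ba'

`\1` in the replacement pulls in group 1's text for each match.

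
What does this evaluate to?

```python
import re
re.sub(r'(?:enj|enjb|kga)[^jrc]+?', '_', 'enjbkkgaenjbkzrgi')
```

'_k_njbkzrgi'

Branches in `(...|...)` are attempted left-to-right; the first branch that allows the whole pattern to succeed is taken.
Each match is replaced by '_'.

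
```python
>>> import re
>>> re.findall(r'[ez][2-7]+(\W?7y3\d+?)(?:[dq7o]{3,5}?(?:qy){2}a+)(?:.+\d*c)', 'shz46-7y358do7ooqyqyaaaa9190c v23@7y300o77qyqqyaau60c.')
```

The pattern matches one of [ez], then one or more of a character in [2-7]; then optionally a non-word character, then the literal '7y3', then one or more of a digit (lazy) (captured); then 3 to 5 of one of [dq7o] (lazy), then the literal 'qy' repeated 2 times, then one or more of the literal 'a' (non-capturing group); then one or more of any character, then zero or more of a digit, then the literal 'c' (non-capturing group).
With a single group, `findall` returns only what that group captured — 1 item.

['-7y358']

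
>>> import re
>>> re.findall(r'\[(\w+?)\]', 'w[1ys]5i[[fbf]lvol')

['1ys', 'fbf']

Because there's exactly one group, `findall` drops the full match and keeps group 1 from each hit.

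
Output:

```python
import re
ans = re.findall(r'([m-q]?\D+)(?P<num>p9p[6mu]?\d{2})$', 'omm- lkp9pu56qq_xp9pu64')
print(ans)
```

[('qq_x', 'p9pu64')]

Pattern: optionally a character in [m-q], then one or more of a non-digit (captured); then the literal 'p9p', then optionally one of [6mu], then exactly 2 of a digit (captured as 'num'); then anchored at the end.
2 groups means the one result is a tuple of 2 captured strings — 1 here.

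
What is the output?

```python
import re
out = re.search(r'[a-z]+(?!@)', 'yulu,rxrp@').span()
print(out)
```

(0, 4)

`(?!…)`/`(?<!…)` only lets a position through if the neighbouring text does NOT match; no characters are consumed.
The match spans [0:4] → 'yulu'.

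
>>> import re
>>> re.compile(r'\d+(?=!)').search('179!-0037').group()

The positive lookaround only admits positions where the adjacent text matches; those characters stay outside the span.
`re.search` tries every starting position until one works.
The match spans [0:3] → '179'.

'179'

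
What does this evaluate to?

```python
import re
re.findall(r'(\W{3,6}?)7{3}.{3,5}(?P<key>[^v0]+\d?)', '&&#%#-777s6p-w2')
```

Pattern: 3 to 6 of a non-word character (lazy) (captured); then exactly 3 of the literal '7', then 3 to 5 of any character; then one or more of any character except [v0], then optionally a digit (captured as 'key').
Multiple groups make `findall` return tuples — one 2-tuple for the one match.

[('&&#%#-', '2')]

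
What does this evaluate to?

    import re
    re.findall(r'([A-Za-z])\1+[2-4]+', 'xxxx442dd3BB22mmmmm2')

['x', 'd', 'B', 'm']

After group 1 captures some text, `\1` only succeeds where that same text appears again.
Walking the string: at [0:7] match 'xxxx442', group 1 = 'x'; at [7:10] match 'dd3', group 1 = 'd'; at [10:14] match 'BB22', group 1 = 'B'; at [14:20] match 'mmmmm2', group 1 = 'm'.
With a single group, `findall` returns only what that group captured — 4 items.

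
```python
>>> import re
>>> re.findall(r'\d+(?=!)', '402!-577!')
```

['402', '577']

Because the assertion is zero-width, the text it checks is not consumed and won't appear in the result.
Since nothing is captured, `findall` lists the 2 matched substrings directly.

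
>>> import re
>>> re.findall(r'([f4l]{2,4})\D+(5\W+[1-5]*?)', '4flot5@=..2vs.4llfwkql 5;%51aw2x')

Pattern: 2 to 4 of one of [f4l] (captured); then one or more of a non-digit; then the literal '5', then one or more of a non-word character, then zero or more of a character in [1-5] (lazy) (captured).
Scanning left to right: at [0:10] match '4flot5@=..', groups = ('4fl', '5@=..'); at [14:26] match '4llfwkql 5;%', groups = ('4llf', '5;%').
Multiple groups make `findall` return tuples — one 2-tuple for each match.

[('4fl', '5@=..'), ('4llf', '5;%')]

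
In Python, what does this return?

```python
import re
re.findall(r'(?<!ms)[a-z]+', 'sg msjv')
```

['sg', 'msjv']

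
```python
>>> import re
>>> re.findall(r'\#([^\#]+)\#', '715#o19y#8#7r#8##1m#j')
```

['o19y', '7r', '1m']

`findall` collects group 1 from each match (3 total).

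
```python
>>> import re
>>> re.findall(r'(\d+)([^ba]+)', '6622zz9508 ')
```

[('6622', 'zz9508 ')]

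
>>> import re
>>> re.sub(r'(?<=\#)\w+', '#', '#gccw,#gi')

The lookaround is zero-width — it requires the adjacent text to match without consuming it, so the asserted text isn't part of the match.
Matches: at [1:5] → 'gccw'; at [7:9] → 'gi'.
`sub` substitutes '#' at each match site.

'##,##'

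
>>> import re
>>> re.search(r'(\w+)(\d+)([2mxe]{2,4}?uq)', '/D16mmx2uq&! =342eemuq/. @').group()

'D16mmx2uq'

Pattern: one or more of a word character (captured); then one or more of a digit (captured); then 2 to 4 of one of [2mxe] (lazy), then the literal 'uq' (captured).
The match spans [1:10] → 'D16mmx2uq'.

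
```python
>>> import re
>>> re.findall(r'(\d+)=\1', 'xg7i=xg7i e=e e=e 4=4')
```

After group 1 captures some text, `\1` only succeeds where that same text appears again.
Scanning left to right: at [18:21] match '4=4', group 1 = '4'.
Because there's exactly one group, `findall` drops the full match and keeps group 1 from the one hit.

['4']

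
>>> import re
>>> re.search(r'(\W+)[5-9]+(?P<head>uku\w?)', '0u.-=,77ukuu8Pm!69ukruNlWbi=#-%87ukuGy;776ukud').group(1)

'.-=,'

Pattern: one or more of a non-word character (captured); then one or more of a character in [5-9]; then the literal 'uku', then optionally a word character (captured as 'head').
`re.search` tries every starting position until one works.
The match spans [2:12] → '.-=,77ukuu'.
Captured: group 1 = '.-=,', group 2 = 'ukuu'.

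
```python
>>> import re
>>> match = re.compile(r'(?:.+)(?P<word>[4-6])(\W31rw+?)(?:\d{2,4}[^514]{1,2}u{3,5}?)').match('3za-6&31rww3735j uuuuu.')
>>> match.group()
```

Pattern: one or more of any character (non-capturing group); then a character in [4-6] (captured as 'word'); then a non-word character, then the literal '31r', then one or more of the literal 'w' (lazy) (captured); then 2 to 4 of a digit, then 1 to 2 of any character except [514], then 3 to 5 of a literal 'u' (lazy) (non-capturing group).
Because the quantifier is non-greedy, it stops expanding at the earliest point where the rest of the pattern can succeed.
With `match`, the pattern is implicitly anchored at the beginning.
The match spans [0:20] → '3za-6&31rww3735j uuu'.
Captured: group 1 = '6', group 2 = '&31rww'.

'3za-6&31rww3735j uuu'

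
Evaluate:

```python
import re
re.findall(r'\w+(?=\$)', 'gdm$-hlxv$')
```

The lookaround is zero-width — it requires the adjacent text to match without consuming it, so the asserted text isn't part of the match.
With no groups in the pattern, `findall` gives back each whole match — 2 here.

['gdm', 'hlxv']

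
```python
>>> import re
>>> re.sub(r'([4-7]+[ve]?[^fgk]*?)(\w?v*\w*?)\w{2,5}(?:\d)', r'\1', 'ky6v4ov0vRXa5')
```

'ky6vvRXa5'

The pattern matches one or more of a character in [4-7], then optionally one of [ve], then zero or more of any character except [fgk] (lazy) (captured); then optionally a word character, then zero or more of a literal 'v', then zero or more of a word character (lazy) (captured); then 2 to 5 of a word character; then a digit (non-capturing group).
Matches: at [2:8] → '6v4ov0'.
`\1` in the replacement pulls in group 1's text for each match.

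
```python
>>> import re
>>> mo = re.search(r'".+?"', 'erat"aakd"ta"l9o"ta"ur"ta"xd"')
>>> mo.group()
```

'"aakd"'

The `?` after the quantifier makes it lazy — it takes as little as possible before letting the rest of the pattern try.
`re.search` tries every starting position until one works.
The match spans [4:10] → '"aakd"'.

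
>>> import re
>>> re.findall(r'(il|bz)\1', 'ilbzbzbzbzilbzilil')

['bz', 'bz', 'il']

A backreference is literal: `\1` must see the identical characters the first group matched.
Walking the string: at [2:6] match 'bzbz', group 1 = 'bz'; at [6:10] match 'bzbz', group 1 = 'bz'; at [14:18] match 'ilil', group 1 = 'il'.
Because there's exactly one group, `findall` drops the full match and keeps group 1 from each hit.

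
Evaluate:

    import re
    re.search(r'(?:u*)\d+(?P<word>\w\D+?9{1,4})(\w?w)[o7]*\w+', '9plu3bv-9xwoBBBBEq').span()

(3, 18)

This matches zero or more of a literal 'u' (non-capturing group); then one or more of a digit; then a word character, then one or more of a non-digit (lazy), then 1 to 4 of the literal '9' (captured as 'word'); then optionally a word character, then the literal 'w' (captured); then zero or more of one of [o7], then one or more of a word character.
`re.search` scans for the first position where the pattern succeeds.
The match spans [3:18] → 'u3bv-9xwoBBBBEq'.
Captured: group 1 = 'bv-9', group 2 = 'xw'.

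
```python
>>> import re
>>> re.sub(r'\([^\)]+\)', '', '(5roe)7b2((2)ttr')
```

'7b2ttr'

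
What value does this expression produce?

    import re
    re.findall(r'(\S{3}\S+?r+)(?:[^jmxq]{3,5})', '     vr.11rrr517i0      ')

This matches exactly 3 of a non-whitespace character, then one or more of a non-whitespace character (lazy), then one or more of the literal 'r' (captured); then 3 to 5 of any character except [jmxq] (non-capturing group).
Matches: at [5:18] match 'vr.11rrr517i0', group 1 = 'vr.11rrr'.
`findall` collects group 1 from the one match (1 total).

['vr.11rrr']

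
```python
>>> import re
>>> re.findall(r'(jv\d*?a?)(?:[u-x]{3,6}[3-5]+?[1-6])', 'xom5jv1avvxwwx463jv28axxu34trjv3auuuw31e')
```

The pattern matches the literal 'jv', then zero or more of a digit (lazy), then optionally a literal 'a' (captured); then 3 to 6 of a character in [u-x], then one or more of a character in [3-5] (lazy), then a character in [1-6] (non-capturing group).
Walking the string: at [4:16] match 'jv1avvxwwx46', group 1 = 'jv1a'; at [17:27] match 'jv28axxu34', group 1 = 'jv28a'; at [29:39] match 'jv3auuuw31', group 1 = 'jv3a'.
Because there's exactly one group, `findall` drops the full match and keeps group 1 from each hit.

['jv1a', 'jv28a', 'jv3a']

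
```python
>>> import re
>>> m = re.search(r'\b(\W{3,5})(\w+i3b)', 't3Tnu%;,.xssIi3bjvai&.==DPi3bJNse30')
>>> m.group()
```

'%;,.xssIi3b'

The pattern matches a word boundary (`\b`, zero-width); then 3 to 5 of a non-word character (captured); then one or more of a word character, then the literal 'i3b' (captured).
`re.search` tries every starting position until one works.
The match spans [5:16] → '%;,.xssIi3b'.
Captured: group 1 = '%;,.', group 2 = 'xssIi3b'.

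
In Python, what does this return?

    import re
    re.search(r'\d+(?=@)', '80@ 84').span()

(0, 2)

Lookahead/lookbehind check context without consuming it, so the matched span excludes the asserted characters.
The match spans [0:2] → '80'.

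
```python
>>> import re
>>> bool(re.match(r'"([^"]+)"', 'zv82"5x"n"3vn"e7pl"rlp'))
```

With `match`, the pattern is implicitly anchored at the beginning.
Here the string doesn't start with a match, so the call returns None, and `bool(None)` is False.

False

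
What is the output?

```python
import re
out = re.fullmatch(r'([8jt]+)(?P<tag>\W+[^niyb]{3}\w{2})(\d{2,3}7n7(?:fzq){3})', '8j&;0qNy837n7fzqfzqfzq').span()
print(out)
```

(0, 22)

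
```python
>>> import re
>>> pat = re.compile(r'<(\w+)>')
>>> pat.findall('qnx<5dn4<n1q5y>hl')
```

Scanning left to right: at [8:15] match '<n1q5y>', group 1 = 'n1q5y'.
`findall` collects group 1 from the one match (1 total).

['n1q5y']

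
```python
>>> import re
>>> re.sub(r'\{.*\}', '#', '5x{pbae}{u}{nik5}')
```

Matches: at [2:17] → '{pbae}{u}{nik5}'.
Every occurrence is swapped for '#'.

'5x#'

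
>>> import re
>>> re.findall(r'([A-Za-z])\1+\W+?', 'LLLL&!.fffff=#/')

['L', 'f']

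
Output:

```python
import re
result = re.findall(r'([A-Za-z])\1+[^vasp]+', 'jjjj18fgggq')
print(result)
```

A backreference is literal: `\1` must see the identical characters the first group matched.
Walking the string: at [0:11] match 'jjjj18fgggq', group 1 = 'j'.
With a single group, `findall` returns only what that group captured — 1 item.

['j']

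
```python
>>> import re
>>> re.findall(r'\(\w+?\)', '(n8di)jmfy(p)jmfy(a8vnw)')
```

['(n8di)', '(p)', '(a8vnw)']

Walking the string: at [0:6] → '(n8di)'; at [10:13] → '(p)'; at [17:24] → '(a8vnw)'.
With no groups in the pattern, `findall` gives back each whole match — 3 here.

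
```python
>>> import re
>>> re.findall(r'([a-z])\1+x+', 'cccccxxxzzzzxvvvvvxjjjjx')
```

`\1` is not a pattern — it's the concrete string captured by group 1, re-applied verbatim.
Because there's exactly one group, `findall` drops the full match and keeps group 1 from each hit.

['c', 'z', 'v', 'j']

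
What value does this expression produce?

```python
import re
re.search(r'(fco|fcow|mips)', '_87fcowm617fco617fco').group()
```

'fco'

`|` is ordered: at each position the engine commits to the first alternative that works.
`re.search` tries every starting position until one works.
The match spans [3:6] → 'fco'.
Captured: group 1 = 'fco'.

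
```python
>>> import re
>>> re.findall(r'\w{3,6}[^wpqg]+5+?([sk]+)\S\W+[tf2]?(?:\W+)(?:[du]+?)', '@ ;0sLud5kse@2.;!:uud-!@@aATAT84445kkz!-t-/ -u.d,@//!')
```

['kk']

The pattern matches 3 to 6 of a word character, then one or more of any character except [wpqg], then one or more of the literal '5' (lazy); then one or more of one of [sk] (captured); then a non-whitespace character, then one or more of a non-word character, then optionally one of [tf2]; then one or more of a non-word character (non-capturing group); then one or more of one of [du] (lazy) (non-capturing group).
Matches: at [3:46] match '0sLud5kse@2.;!:uud-!@@aATAT84445kkz!-t-/ -u', group 1 = 'kk'.
With a single group, `findall` returns only what that group captured — 1 item.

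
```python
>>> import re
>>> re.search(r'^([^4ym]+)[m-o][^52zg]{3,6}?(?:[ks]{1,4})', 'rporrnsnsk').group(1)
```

'rporr'

The match spans [0:10] → 'rporrnsnsk'.
Captured: group 1 = 'rporr'.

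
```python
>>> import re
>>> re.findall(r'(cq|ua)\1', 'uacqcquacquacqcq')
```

['cq', 'cq']

`\1` is not a pattern — it's the concrete string captured by group 1, re-applied verbatim.
Matches: at [2:6] match 'cqcq', group 1 = 'cq'; at [12:16] match 'cqcq', group 1 = 'cq'.
`findall` collects group 1 from each match (2 total).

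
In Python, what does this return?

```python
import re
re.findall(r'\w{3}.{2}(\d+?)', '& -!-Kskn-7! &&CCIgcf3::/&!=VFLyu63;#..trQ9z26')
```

['7', '3', '6', '2']

Lazy quantifiers expand one character at a time until the remainder of the pattern can match.
Because there's exactly one group, `findall` drops the full match and keeps group 1 from each hit.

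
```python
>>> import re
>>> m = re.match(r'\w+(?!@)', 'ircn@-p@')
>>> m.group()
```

'irc'

With `match`, the pattern is implicitly anchored at the beginning.
The match spans [0:3] → 'irc'.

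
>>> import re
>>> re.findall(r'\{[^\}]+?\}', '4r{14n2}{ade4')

['{14n2}']

Walking the string: at [2:8] → '{14n2}'.
Since nothing is captured, `findall` lists the 1 matched substring directly.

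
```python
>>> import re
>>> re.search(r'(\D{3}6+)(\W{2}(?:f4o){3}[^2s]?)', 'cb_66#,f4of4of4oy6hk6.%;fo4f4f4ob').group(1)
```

The pattern matches exactly 3 of a non-digit, then one or more of the literal '6' (captured); then exactly 2 of a non-word character, then the literal 'f4o' repeated 3 times, then optionally any character except [2s] (captured).
`search` walks the string left to right and returns the first match it finds.
The match spans [0:17] → 'cb_66#,f4of4of4oy'.
Captured: group 1 = 'cb_66', group 2 = '#,f4of4of4oy'.

'cb_66'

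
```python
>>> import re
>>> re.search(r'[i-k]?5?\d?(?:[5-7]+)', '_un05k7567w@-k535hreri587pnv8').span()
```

(3, 5)

Pattern: optionally a character in [i-k], then optionally the literal '5', then optionally a digit; then one or more of a character in [5-7] (non-capturing group).
`search` walks the string left to right and returns the first match it finds.
The match spans [3:5] → '05'.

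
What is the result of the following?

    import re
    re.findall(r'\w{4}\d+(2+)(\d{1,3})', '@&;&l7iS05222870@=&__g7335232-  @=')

[('2', '870'), ('2', '32')]

2 groups means each result is a tuple of 2 captured strings — 2 here.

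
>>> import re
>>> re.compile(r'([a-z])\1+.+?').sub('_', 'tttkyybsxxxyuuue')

After group 1 captures some text, `\1` only succeeds where that same text appears again.
Every occurrence is swapped for '_'.

'__s__'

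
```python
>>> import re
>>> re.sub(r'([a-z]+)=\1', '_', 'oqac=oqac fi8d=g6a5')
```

`\1` has to match the exact text group 1 already captured.
Each match is replaced by '_'.

'_ fi8d=g6a5'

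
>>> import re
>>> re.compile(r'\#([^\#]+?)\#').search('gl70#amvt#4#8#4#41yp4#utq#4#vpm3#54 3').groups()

('amvt',)

Unlike `match`, `search` isn't anchored — it looks for the pattern anywhere in the string.
The match spans [4:10] → '#amvt#'.
Captured: group 1 = 'amvt'.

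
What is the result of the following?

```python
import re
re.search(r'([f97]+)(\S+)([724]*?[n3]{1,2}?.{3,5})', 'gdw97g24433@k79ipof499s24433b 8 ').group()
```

'97g24433@k79ipof499s24433b 8 '

The pattern matches one or more of one of [f97] (captured); then one or more of a non-whitespace character (captured); then zero or more of one of [724] (lazy), then 1 to 2 of one of [n3] (lazy), then 3 to 5 of any character (captured).
Unlike `match`, `search` isn't anchored — it looks for the pattern anywhere in the string.
The match spans [3:32] → '97g24433@k79ipof499s24433b 8 '.
Captured: group 1 = '97', group 2 = 'g24433@k79ipof499s2443', group 3 = '3b 8 '.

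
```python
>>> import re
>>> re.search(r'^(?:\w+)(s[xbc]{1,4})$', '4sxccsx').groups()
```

Pattern: anchored at the start of the string; then one or more of a word character (non-capturing group); then the literal 's', then 1 to 4 of one of [xbc] (captured); then anchored at the end.
`search` walks the string left to right and returns the first match it finds.
The match spans [0:7] → '4sxccsx'.
Captured: group 1 = 'sx'.

('sx',)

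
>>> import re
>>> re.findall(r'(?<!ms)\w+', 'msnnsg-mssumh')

`(?!…)`/`(?<!…)` only lets a position through if the neighbouring text does NOT match; no characters are consumed.
Since nothing is captured, `findall` lists the 2 matched substrings directly.

['msnnsg', 'mssumh']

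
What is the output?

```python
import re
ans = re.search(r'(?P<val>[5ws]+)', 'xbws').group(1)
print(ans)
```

ws

The match spans [2:4] → 'ws'.
Captured: group 1 = 'ws'.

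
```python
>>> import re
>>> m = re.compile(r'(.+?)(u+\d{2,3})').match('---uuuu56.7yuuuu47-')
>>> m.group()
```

'---uuuu56'

The pattern matches one or more of any character (lazy) (captured); then one or more of the literal 'u', then 2 to 3 of a digit (captured).
`match` is anchored at position 0; if the pattern doesn't fit there, it returns None.
The match spans [0:9] → '---uuuu56'.
Captured: group 1 = '---', group 2 = 'uuuu56'.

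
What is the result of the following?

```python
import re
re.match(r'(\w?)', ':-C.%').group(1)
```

The pattern matches optionally a word character (captured).
`re.match` won't scan ahead — the pattern has to work from the very first character.
The match spans [0:0] → ''.
Captured: group 1 = ''.

''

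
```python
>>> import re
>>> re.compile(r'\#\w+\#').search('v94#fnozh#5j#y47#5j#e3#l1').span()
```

The match spans [3:10] → '#fnozh#'.

(3, 10)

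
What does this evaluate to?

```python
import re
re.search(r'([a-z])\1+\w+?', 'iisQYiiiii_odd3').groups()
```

('i',)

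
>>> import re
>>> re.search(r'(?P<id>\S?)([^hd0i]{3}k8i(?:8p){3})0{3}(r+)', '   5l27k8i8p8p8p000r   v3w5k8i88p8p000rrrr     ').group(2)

The pattern matches optionally a non-whitespace character (captured as 'id'); then exactly 3 of any character except [hd0i], then the literal 'k8i', then the literal '8p' repeated 3 times (captured); then exactly 3 of a literal '0'; then one or more of a literal 'r' (captured).
`re.search` tries every starting position until one works.
The match spans [3:20] → '5l27k8i8p8p8p000r'.
Captured: group 1 = '5', group 2 = 'l27k8i8p8p8p', group 3 = 'r'.

'l27k8i8p8p8p'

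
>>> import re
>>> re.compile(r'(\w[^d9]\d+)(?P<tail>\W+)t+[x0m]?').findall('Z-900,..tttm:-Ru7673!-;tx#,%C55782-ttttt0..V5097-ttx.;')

[('Z-900', ',..'), ('Ru7673', '!-;'), ('C55782', '-'), ('V5097', '-')]

The pattern matches a word character, then any character except [d9], then one or more of a digit (captured); then one or more of a non-word character (captured as 'tail'); then one or more of the literal 't', then optionally one of [x0m].
`findall` packs the 2 group values into a tuple for every match.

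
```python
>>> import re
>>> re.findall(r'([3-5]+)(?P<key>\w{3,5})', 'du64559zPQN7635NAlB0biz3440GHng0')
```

[('455', '9zPQN'), ('35', 'NAlB0'), ('344', '0GHng')]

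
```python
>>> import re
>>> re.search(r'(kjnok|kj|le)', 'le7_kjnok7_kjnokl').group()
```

The match spans [0:2] → 'le'.

'le'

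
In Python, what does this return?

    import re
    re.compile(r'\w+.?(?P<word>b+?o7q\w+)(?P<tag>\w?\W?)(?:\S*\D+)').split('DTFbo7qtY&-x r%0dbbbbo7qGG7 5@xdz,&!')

['', 'bo7qtY', '&', '', 'bo7qGG7', ' ', '']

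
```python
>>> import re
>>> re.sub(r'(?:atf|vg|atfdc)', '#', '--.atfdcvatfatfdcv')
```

'--.#dcv##dcv'

Branches in `(...|...)` are attempted left-to-right; the first branch that allows the whole pattern to succeed is taken.
Matches: at [3:6] → 'atf'; at [9:12] → 'atf'; at [12:15] → 'atf'.
Every occurrence is swapped for '#'.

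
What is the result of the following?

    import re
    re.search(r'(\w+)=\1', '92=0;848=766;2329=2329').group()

'2329=2329'

A backreference is literal: `\1` must see the identical characters the first group matched.
`search` walks the string left to right and returns the first match it finds.
The match spans [13:22] → '2329=2329'.
Captured: group 1 = '2329'.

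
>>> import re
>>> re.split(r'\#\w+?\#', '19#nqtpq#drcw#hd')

`split` removes every match and returns the 2 fragments in between.

['19', 'drcw#hd']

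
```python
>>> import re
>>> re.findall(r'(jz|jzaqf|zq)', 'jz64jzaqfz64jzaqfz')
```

The regex engine tests alternatives in the order written; an earlier branch that matches wins even if a later one would match more.
Scanning left to right: at [0:2] match 'jz', group 1 = 'jz'; at [4:6] match 'jz', group 1 = 'jz'; at [12:14] match 'jz', group 1 = 'jz'.
`findall` collects group 1 from each match (3 total).

['jz', 'jz', 'jz']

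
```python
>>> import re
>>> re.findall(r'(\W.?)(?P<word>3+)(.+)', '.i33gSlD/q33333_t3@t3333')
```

Pattern: a non-word character, then optionally any character (captured); then one or more of a literal '3' (captured as 'word'); then one or more of any character (captured).
Matches: at [0:24] match '.i33gSlD/q33333_t3@t3333', groups = ('.i', '33', 'gSlD/q33333_t3@t3333').
`findall` packs the 3 group values into a tuple for every match.

[('.i', '33', 'gSlD/q33333_t3@t3333')]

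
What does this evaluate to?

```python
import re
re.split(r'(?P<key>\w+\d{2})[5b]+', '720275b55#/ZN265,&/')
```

['', '720275', '#/', 'ZN26', ',&/']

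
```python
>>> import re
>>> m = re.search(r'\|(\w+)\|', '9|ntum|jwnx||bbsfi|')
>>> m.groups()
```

('ntum',)

`re.search` scans for the first position where the pattern succeeds.
The match spans [1:7] → '|ntum|'.
Captured: group 1 = 'ntum'.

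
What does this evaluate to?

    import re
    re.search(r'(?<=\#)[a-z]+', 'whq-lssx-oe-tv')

None

Because the assertion is zero-width, the text it checks is not consumed and won't appear in the result.
Here nothing in the string fits, so the call returns None.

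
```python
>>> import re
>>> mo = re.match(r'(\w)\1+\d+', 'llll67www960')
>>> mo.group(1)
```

'l'

The backreference `\1` re-matches whatever the first group consumed, character for character.
`match` is anchored at position 0; if the pattern doesn't fit there, it returns None.
The match spans [0:6] → 'llll67'.
Captured: group 1 = 'l'.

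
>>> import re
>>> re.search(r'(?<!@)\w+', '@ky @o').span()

(2, 3)

Because the assertion is negative and zero-width, positions next to the forbidden text are skipped.
The match spans [2:3] → 'y'.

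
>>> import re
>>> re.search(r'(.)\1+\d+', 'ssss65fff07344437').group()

The backreference `\1` re-matches whatever the first group consumed, character for character.
`re.search` scans for the first position where the pattern succeeds.
The match spans [0:6] → 'ssss65'.
Captured: group 1 = 's'.

'ssss65'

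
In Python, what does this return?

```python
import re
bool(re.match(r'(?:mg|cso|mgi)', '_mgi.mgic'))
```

False

`re.match` won't scan ahead — the pattern has to work from the very first character.
Here the string doesn't start with a match, so the call returns None, and `bool(None)` is False.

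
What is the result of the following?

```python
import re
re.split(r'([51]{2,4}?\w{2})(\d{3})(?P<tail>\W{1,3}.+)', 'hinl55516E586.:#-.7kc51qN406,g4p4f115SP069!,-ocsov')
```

['hinl', '55516E', '586', '.:#-.7kc51qN406,g4p4f115SP069!,-ocsov', '']

Pattern: 2 to 4 of one of [51] (lazy), then exactly 2 of a word character (captured); then exactly 3 of a digit (captured); then 1 to 3 of a non-word character, then one or more of any character (captured as 'tail').
Matches to split on: at [4:50] → '55516E586.:#-.7kc51qN406,g4p4f115SP069!,-ocsov'.
With a capturing group present, the delimiter's captured portion is kept in the result list.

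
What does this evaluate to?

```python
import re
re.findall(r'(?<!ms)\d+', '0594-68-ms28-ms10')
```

`(?!…)`/`(?<!…)` only lets a position through if the neighbouring text does NOT match; no characters are consumed.
With no groups in the pattern, `findall` gives back each whole match — 4 here.

['0594', '68', '8', '0']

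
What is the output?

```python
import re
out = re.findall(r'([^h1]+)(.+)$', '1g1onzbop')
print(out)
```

Pattern: one or more of any character except [h1] (captured); then one or more of any character (captured); then anchored at the end.
Matches: at [1:9] match 'g1onzbop', groups = ('g', '1onzbop').
`findall` packs the 2 group values into a tuple for every match.

[('g', '1onzbop')]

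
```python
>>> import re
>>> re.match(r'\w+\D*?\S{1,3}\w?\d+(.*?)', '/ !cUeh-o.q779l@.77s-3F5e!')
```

None

`match` is anchored at position 0; if the pattern doesn't fit there, it returns None.
Here the string doesn't start with a match, so the call returns None.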